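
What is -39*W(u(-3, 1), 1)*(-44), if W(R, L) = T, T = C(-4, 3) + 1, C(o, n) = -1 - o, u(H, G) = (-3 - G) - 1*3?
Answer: 6864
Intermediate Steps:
u(H, G) = -6 - G (u(H, G) = (-3 - G) - 3 = -6 - G)
T = 4 (T = (-1 - 1*(-4)) + 1 = (-1 + 4) + 1 = 3 + 1 = 4)
W(R, L) = 4
-39*W(u(-3, 1), 1)*(-44) = -39*4*(-44) = -156*(-44) = 6864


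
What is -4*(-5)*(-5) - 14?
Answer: -114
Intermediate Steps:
-4*(-5)*(-5) - 14 = 20*(-5) - 14 = -100 - 14 = -114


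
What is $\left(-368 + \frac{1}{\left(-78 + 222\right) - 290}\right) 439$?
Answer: $- \frac{23587031}{146} \approx -1.6156 \cdot 10^{5}$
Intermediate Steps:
$\left(-368 + \frac{1}{\left(-78 + 222\right) - 290}\right) 439 = \left(-368 + \frac{1}{144 - 290}\right) 439 = \left(-368 + \frac{1}{-146}\right) 439 = \left(-368 - \frac{1}{146}\right) 439 = \left(- \frac{53729}{146}\right) 439 = - \frac{23587031}{146}$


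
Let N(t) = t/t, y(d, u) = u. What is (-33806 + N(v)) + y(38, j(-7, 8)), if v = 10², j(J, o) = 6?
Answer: -33799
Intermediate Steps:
v = 100
N(t) = 1
(-33806 + N(v)) + y(38, j(-7, 8)) = (-33806 + 1) + 6 = -33805 + 6 = -33799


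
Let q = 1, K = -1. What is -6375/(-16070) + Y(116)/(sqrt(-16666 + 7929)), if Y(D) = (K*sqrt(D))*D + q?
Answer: 1275/3214 + I*sqrt(8737)*(-1 + 232*sqrt(29))/8737 ≈ 0.3967 + 13.355*I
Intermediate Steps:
Y(D) = 1 - D**(3/2) (Y(D) = (-sqrt(D))*D + 1 = -D**(3/2) + 1 = 1 - D**(3/2))
-6375/(-16070) + Y(116)/(sqrt(-16666 + 7929)) = -6375/(-16070) + (1 - 116**(3/2))/(sqrt(-16666 + 7929)) = -6375*(-1/16070) + (1 - 232*sqrt(29))/(sqrt(-8737)) = 1275/3214 + (1 - 232*sqrt(29))/((I*sqrt(8737))) = 1275/3214 + (1 - 232*sqrt(29))*(-I*sqrt(8737)/8737) = 1275/3214 - I*sqrt(8737)*(1 - 232*sqrt(29))/8737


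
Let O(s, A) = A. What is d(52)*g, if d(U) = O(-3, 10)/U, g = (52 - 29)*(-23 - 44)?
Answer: -7705/26 ≈ -296.35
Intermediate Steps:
g = -1541 (g = 23*(-67) = -1541)
d(U) = 10/U
d(52)*g = (10/52)*(-1541) = (10*(1/52))*(-1541) = (5/26)*(-1541) = -7705/26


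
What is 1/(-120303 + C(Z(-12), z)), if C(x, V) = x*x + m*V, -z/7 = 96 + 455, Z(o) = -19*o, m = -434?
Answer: 1/1605619 ≈ 6.2281e-7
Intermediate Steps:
z = -3857 (z = -7*(96 + 455) = -7*551 = -3857)
C(x, V) = x² - 434*V (C(x, V) = x*x - 434*V = x² - 434*V)
1/(-120303 + C(Z(-12), z)) = 1/(-120303 + ((-19*(-12))² - 434*(-3857))) = 1/(-120303 + (228² + 1673938)) = 1/(-120303 + (51984 + 1673938)) = 1/(-120303 + 1725922) = 1/1605619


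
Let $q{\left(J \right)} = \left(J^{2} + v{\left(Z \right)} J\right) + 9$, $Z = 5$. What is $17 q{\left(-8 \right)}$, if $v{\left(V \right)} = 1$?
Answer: $1105$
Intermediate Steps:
$q{\left(J \right)} = 9 + J + J^{2}$ ($q{\left(J \right)} = \left(J^{2} + 1 J\right) + 9 = \left(J^{2} + J\right) + 9 = \left(J + J^{2}\right) + 9 = 9 + J + J^{2}$)
$17 q{\left(-8 \right)} = 17 \left(9 - 8 + \left(-8\right)^{2}\right) = 17 \left(9 - 8 + 64\right) = 17 \cdot 65 = 1105$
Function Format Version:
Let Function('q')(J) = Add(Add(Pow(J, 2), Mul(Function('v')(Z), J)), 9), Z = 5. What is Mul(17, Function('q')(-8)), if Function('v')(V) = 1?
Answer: 1105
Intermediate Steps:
Function('q')(J) = Add(9, J, Pow(J, 2)) (Function('q')(J) = Add(Add(Pow(J, 2), Mul(1, J)), 9) = Add(Add(Pow(J, 2), J), 9) = Add(Add(J, Pow(J, 2)), 9) = Add(9, J, Pow(J, 2)))
Mul(17, Function('q')(-8)) = Mul(17, Add(9, -8, Pow(-8, 2))) = Mul(17, Add(9, -8, 64)) = Mul(17, 65) = 1105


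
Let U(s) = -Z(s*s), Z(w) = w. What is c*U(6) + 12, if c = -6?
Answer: 228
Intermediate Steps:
U(s) = -s² (U(s) = -s*s = -s²)
c*U(6) + 12 = -(-6)*6² + 12 = -(-6)*36 + 12 = -6*(-36) + 12 = 216 + 12 = 228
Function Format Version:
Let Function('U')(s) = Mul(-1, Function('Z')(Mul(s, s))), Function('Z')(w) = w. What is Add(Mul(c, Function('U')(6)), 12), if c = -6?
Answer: 228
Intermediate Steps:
Function('U')(s) = Mul(-1, Pow(s, 2)) (Function('U')(s) = Mul(-1, Mul(s, s)) = Mul(-1, Pow(s, 2)))
Add(Mul(c, Function('U')(6)), 12) = Add(Mul(-6, Mul(-1, Pow(6, 2))), 12) = Add(Mul(-6, Mul(-1, 36)), 12) = Add(Mul(-6, -36), 12) = Add(216, 12) = 228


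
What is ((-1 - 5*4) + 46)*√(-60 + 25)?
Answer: 25*I*√35 ≈ 147.9*I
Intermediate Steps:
((-1 - 5*4) + 46)*√(-60 + 25) = ((-1 - 20) + 46)*√(-35) = (-21 + 46)*(I*√35) = 25*(I*√35) = 25*I*√35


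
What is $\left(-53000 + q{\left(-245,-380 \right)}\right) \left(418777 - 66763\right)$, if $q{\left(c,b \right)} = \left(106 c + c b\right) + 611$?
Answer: $5189038374$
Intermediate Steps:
$q{\left(c,b \right)} = 611 + 106 c + b c$ ($q{\left(c,b \right)} = \left(106 c + b c\right) + 611 = 611 + 106 c + b c$)
$\left(-53000 + q{\left(-245,-380 \right)}\right) \left(418777 - 66763\right) = \left(-53000 + \left(611 + 106 \left(-245\right) - -93100\right)\right) \left(418777 - 66763\right) = \left(-53000 + \left(611 - 25970 + 93100\right)\right) 352014 = \left(-53000 + 67741\right) 352014 = 14741 \cdot 352014 = 5189038374$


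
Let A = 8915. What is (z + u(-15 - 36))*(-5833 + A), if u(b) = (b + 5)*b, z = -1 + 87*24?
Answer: 13662506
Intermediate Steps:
z = 2087 (z = -1 + 2088 = 2087)
u(b) = b*(5 + b) (u(b) = (5 + b)*b = b*(5 + b))
(z + u(-15 - 36))*(-5833 + A) = (2087 + (-15 - 36)*(5 + (-15 - 36)))*(-5833 + 8915) = (2087 - 51*(5 - 51))*3082 = (2087 - 51*(-46))*3082 = (2087 + 2346)*3082 = 4433*3082 = 13662506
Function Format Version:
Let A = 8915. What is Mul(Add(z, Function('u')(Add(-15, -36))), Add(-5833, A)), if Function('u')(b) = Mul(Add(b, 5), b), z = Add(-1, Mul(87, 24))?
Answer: 13662506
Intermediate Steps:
z = 2087 (z = Add(-1, 2088) = 2087)
Function('u')(b) = Mul(b, Add(5, b)) (Function('u')(b) = Mul(Add(5, b), b) = Mul(b, Add(5, b)))
Mul(Add(z, Function('u')(Add(-15, -36))), Add(-5833, A)) = Mul(Add(2087, Mul(Add(-15, -36), Add(5, Add(-15, -36)))), Add(-5833, 8915)) = Mul(Add(2087, Mul(-51, Add(5, -51))), 3082) = Mul(Add(2087, Mul(-51, -46)), 3082) = Mul(Add(2087, 2346), 3082) = Mul(4433, 3082) = 13662506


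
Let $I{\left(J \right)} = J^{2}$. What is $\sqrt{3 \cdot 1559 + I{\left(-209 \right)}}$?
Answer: $\sqrt{48358} \approx 219.9$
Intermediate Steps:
$\sqrt{3 \cdot 1559 + I{\left(-209 \right)}} = \sqrt{3 \cdot 1559 + \left(-209\right)^{2}} = \sqrt{4677 + 43681} = \sqrt{48358}$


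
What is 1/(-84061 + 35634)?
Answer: -1/48427 ≈ -2.0650e-5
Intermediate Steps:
1/(-84061 + 35634) = 1/(-48427) = -1/48427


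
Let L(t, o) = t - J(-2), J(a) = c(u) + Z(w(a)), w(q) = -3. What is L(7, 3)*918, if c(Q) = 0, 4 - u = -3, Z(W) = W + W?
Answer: 11934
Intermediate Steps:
Z(W) = 2*W
u = 7 (u = 4 - 1*(-3) = 4 + 3 = 7)
J(a) = -6 (J(a) = 0 + 2*(-3) = 0 - 6 = -6)
L(t, o) = 6 + t (L(t, o) = t - 1*(-6) = t + 6 = 6 + t)
L(7, 3)*918 = (6 + 7)*918 = 13*918 = 11934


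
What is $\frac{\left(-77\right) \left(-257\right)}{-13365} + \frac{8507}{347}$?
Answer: $\frac{9711752}{421605} \approx 23.035$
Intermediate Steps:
$\frac{\left(-77\right) \left(-257\right)}{-13365} + \frac{8507}{347} = 19789 \left(- \frac{1}{13365}\right) + 8507 \cdot \frac{1}{347} = - \frac{1799}{1215} + \frac{8507}{347} = \frac{9711752}{421605}$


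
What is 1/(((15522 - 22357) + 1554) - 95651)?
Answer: -1/100932 ≈ -9.9077e-6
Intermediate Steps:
1/(((15522 - 22357) + 1554) - 95651) = 1/((-6835 + 1554) - 95651) = 1/(-5281 - 95651) = 1/(-100932) = -1/100932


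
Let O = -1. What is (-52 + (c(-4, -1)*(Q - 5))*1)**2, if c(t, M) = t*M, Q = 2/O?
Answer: 6400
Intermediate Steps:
Q = -2 (Q = 2/(-1) = 2*(-1) = -2)
c(t, M) = M*t
(-52 + (c(-4, -1)*(Q - 5))*1)**2 = (-52 + ((-1*(-4))*(-2 - 5))*1)**2 = (-52 + (4*(-7))*1)**2 = (-52 - 28*1)**2 = (-52 - 28)**2 = (-80)**2 = 6400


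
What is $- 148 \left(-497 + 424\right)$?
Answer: $10804$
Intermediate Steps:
$- 148 \left(-497 + 424\right) = \left(-148\right) \left(-73\right) = 10804$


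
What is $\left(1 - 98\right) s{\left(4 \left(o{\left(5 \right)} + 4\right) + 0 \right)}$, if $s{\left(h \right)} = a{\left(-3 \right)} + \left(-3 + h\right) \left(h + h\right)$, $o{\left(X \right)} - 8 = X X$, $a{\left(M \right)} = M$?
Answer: $-4162949$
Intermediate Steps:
$o{\left(X \right)} = 8 + X^{2}$ ($o{\left(X \right)} = 8 + X X = 8 + X^{2}$)
$s{\left(h \right)} = -3 + 2 h \left(-3 + h\right)$ ($s{\left(h \right)} = -3 + \left(-3 + h\right) \left(h + h\right) = -3 + \left(-3 + h\right) 2 h = -3 + 2 h \left(-3 + h\right)$)
$\left(1 - 98\right) s{\left(4 \left(o{\left(5 \right)} + 4\right) + 0 \right)} = \left(1 - 98\right) \left(-3 - 6 \left(4 \left(\left(8 + 5^{2}\right) + 4\right) + 0\right) + 2 \left(4 \left(\left(8 + 5^{2}\right) + 4\right) + 0\right)^{2}\right) = - 97 \left(-3 - 6 \left(4 \left(\left(8 + 25\right) + 4\right) + 0\right) + 2 \left(4 \left(\left(8 + 25\right) + 4\right) + 0\right)^{2}\right) = - 97 \left(-3 - 6 \left(4 \left(33 + 4\right) + 0\right) + 2 \left(4 \left(33 + 4\right) + 0\right)^{2}\right) = - 97 \left(-3 - 6 \left(4 \cdot 37 + 0\right) + 2 \left(4 \cdot 37 + 0\right)^{2}\right) = - 97 \left(-3 - 6 \left(148 + 0\right) + 2 \left(148 + 0\right)^{2}\right) = - 97 \left(-3 - 888 + 2 \cdot 148^{2}\right) = - 97 \left(-3 - 888 + 2 \cdot 21904\right) = - 97 \left(-3 - 888 + 43808\right) = \left(-97\right) 42917 = -4162949$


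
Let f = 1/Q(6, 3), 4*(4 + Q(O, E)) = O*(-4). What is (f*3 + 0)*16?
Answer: -24/5 ≈ -4.8000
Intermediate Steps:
Q(O, E) = -4 - O (Q(O, E) = -4 + (O*(-4))/4 = -4 + (-4*O)/4 = -4 - O)
f = -1/10 (f = 1/(-4 - 1*6) = 1/(-4 - 6) = 1/(-10) = -1/10 ≈ -0.10000)
(f*3 + 0)*16 = (-1/10*3 + 0)*16 = (-3/10 + 0)*16 = -3/10*16 = -24/5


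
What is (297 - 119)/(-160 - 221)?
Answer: -178/381 ≈ -0.46719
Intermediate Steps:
(297 - 119)/(-160 - 221) = 178/(-381) = 178*(-1/381) = -178/381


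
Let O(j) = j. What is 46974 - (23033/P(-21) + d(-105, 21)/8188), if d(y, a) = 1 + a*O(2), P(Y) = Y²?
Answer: 169430179225/3610908 ≈ 46922.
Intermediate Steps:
d(y, a) = 1 + 2*a (d(y, a) = 1 + a*2 = 1 + 2*a)
46974 - (23033/P(-21) + d(-105, 21)/8188) = 46974 - (23033/((-21)²) + (1 + 2*21)/8188) = 46974 - (23033/441 + (1 + 42)*(1/8188)) = 46974 - (23033*(1/441) + 43*(1/8188)) = 46974 - (23033/441 + 43/8188) = 46974 - 1*188613167/3610908 = 46974 - 188613167/3610908 = 169430179225/3610908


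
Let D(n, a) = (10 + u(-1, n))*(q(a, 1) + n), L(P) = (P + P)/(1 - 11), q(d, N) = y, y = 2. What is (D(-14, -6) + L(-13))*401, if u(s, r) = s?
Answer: -211327/5 ≈ -42265.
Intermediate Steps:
q(d, N) = 2
L(P) = -P/5 (L(P) = (2*P)/(-10) = (2*P)*(-⅒) = -P/5)
D(n, a) = 18 + 9*n (D(n, a) = (10 - 1)*(2 + n) = 9*(2 + n) = 18 + 9*n)
(D(-14, -6) + L(-13))*401 = ((18 + 9*(-14)) - ⅕*(-13))*401 = ((18 - 126) + 13/5)*401 = (-108 + 13/5)*401 = -527/5*401 = -211327/5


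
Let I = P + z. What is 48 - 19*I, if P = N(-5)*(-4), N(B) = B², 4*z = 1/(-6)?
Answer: 46771/24 ≈ 1948.8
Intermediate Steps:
z = -1/24 (z = (¼)/(-6) = (¼)*(-⅙) = -1/24 ≈ -0.041667)
P = -100 (P = (-5)²*(-4) = 25*(-4) = -100)
I = -2401/24 (I = -100 - 1/24 = -2401/24 ≈ -100.04)
48 - 19*I = 48 - 19*(-2401/24) = 48 + 45619/24 = 46771/24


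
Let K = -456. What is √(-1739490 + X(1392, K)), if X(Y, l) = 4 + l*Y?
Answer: I*√2374238 ≈ 1540.9*I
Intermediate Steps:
X(Y, l) = 4 + Y*l
√(-1739490 + X(1392, K)) = √(-1739490 + (4 + 1392*(-456))) = √(-1739490 + (4 - 634752)) = √(-1739490 - 634748) = √(-2374238) = I*√2374238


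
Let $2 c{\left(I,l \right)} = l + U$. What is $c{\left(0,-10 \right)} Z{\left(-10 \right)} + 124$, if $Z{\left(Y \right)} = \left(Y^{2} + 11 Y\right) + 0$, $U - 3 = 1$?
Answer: $154$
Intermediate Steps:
$U = 4$ ($U = 3 + 1 = 4$)
$c{\left(I,l \right)} = 2 + \frac{l}{2}$ ($c{\left(I,l \right)} = \frac{l + 4}{2} = \frac{4 + l}{2} = 2 + \frac{l}{2}$)
$Z{\left(Y \right)} = Y^{2} + 11 Y$
$c{\left(0,-10 \right)} Z{\left(-10 \right)} + 124 = \left(2 + \frac{1}{2} \left(-10\right)\right) \left(- 10 \left(11 - 10\right)\right) + 124 = \left(2 - 5\right) \left(\left(-10\right) 1\right) + 124 = \left(-3\right) \left(-10\right) + 124 = 30 + 124 = 154$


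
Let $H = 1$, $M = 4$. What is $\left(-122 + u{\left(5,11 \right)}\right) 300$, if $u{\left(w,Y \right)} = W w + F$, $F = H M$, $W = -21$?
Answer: $-66900$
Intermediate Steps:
$F = 4$ ($F = 1 \cdot 4 = 4$)
$u{\left(w,Y \right)} = 4 - 21 w$ ($u{\left(w,Y \right)} = - 21 w + 4 = 4 - 21 w$)
$\left(-122 + u{\left(5,11 \right)}\right) 300 = \left(-122 + \left(4 - 105\right)\right) 300 = \left(-122 - 101\right) 300 = \left(-223\right) 300 = -66900$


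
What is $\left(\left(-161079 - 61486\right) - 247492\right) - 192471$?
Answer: $-662528$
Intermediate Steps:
$\left(\left(-161079 - 61486\right) - 247492\right) - 192471 = \left(-222565 - 247492\right) - 192471 = -470057 - 192471 = -662528$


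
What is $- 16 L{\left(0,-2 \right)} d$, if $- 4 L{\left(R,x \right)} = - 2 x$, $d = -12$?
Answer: $-192$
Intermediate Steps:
$L{\left(R,x \right)} = \frac{x}{2}$ ($L{\left(R,x \right)} = - \frac{\left(-2\right) x}{4} = \frac{x}{2}$)
$- 16 L{\left(0,-2 \right)} d = - 16 \cdot \frac{1}{2} \left(-2\right) \left(-12\right) = \left(-16\right) \left(-1\right) \left(-12\right) = 16 \left(-12\right) = -192$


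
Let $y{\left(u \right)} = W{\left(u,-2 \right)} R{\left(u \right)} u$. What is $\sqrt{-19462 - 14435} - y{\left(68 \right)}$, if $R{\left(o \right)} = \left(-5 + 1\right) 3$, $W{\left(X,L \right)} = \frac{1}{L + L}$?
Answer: $-204 + i \sqrt{33897} \approx -204.0 + 184.11 i$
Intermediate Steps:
$W{\left(X,L \right)} = \frac{1}{2 L}$
$R{\left(o \right)} = -12$ ($R{\left(o \right)} = \left(-4\right) 3 = -12$)
$y{\left(u \right)} = 3 u$ ($y{\left(u \right)} = \frac{1}{2 \left(-2\right)} \left(-12\right) u = \frac{1}{2} \left(- \frac{1}{2}\right) \left(-12\right) u = \left(- \frac{1}{4}\right) \left(-12\right) u = 3 u$)
$\sqrt{-19462 - 14435} - y{\left(68 \right)} = \sqrt{-19462 - 14435} - 3 \cdot 68 = \sqrt{-33897} - 204 = i \sqrt{33897} - 204 = -204 + i \sqrt{33897}$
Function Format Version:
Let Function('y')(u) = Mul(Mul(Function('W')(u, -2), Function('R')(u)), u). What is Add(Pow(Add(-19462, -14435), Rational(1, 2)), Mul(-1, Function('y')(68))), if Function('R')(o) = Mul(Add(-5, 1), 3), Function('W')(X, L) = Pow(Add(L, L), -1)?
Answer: Add(-204, Mul(I, Pow(33897, Rational(1, 2)))) ≈ Add(-204.00, Mul(184.11, I))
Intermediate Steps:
Function('W')(X, L) = Mul(Rational(1, 2), Pow(L, -1)) (Function('W')(X, L) = Pow(Mul(2, L), -1) = Mul(Rational(1, 2), Pow(L, -1)))
Function('R')(o) = -12 (Function('R')(o) = Mul(-4, 3) = -12)
Function('y')(u) = Mul(3, u) (Function('y')(u) = Mul(Mul(Mul(Rational(1, 2), Pow(-2, -1)), -12), u) = Mul(Mul(Mul(Rational(1, 2), Rational(-1, 2)), -12), u) = Mul(Mul(Rational(-1, 4), -12), u) = Mul(3, u))
Add(Pow(Add(-19462, -14435), Rational(1, 2)), Mul(-1, Function('y')(68))) = Add(Pow(Add(-19462, -14435), Rational(1, 2)), Mul(-1, Mul(3, 68))) = Add(Pow(-33897, Rational(1, 2)), Mul(-1, 204)) = Add(Mul(I, Pow(33897, Rational(1, 2))), -204) = Add(-204, Mul(I, Pow(33897, Rational(1, 2))))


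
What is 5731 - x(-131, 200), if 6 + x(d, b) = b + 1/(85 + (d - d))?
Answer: 470644/85 ≈ 5537.0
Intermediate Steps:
x(d, b) = -509/85 + b (x(d, b) = -6 + (b + 1/(85 + (d - d))) = -6 + (b + 1/(85 + 0)) = -6 + (b + 1/85) = -6 + (1/85 + b) = -509/85 + b)
5731 - x(-131, 200) = 5731 - (-509/85 + 200) = 5731 - 1*16491/85 = 5731 - 16491/85 = 470644/85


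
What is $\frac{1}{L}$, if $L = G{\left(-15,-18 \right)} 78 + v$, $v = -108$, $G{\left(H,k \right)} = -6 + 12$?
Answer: $\frac{1}{360} \approx 0.0027778$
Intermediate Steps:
$G{\left(H,k \right)} = 6$
$L = 360$ ($L = 6 \cdot 78 - 108 = 468 - 108 = 360$)
$\frac{1}{L} = \frac{1}{360}$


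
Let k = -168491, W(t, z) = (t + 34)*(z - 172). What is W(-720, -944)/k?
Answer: -765576/168491 ≈ -4.5437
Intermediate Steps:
W(t, z) = (-172 + z)*(34 + t) (W(t, z) = (34 + t)*(-172 + z) = (-172 + z)*(34 + t))
W(-720, -944)/k = (-5848 - 172*(-720) + 34*(-944) - 720*(-944))/(-168491) = (-5848 + 123840 - 32096 + 679680)*(-1/168491) = 765576*(-1/168491) = -765576/168491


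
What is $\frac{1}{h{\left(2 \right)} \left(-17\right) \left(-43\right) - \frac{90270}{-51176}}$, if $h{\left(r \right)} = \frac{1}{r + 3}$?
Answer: $\frac{127940}{18930503} \approx 0.0067584$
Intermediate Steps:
$h{\left(r \right)} = \frac{1}{3 + r}$
$\frac{1}{h{\left(2 \right)} \left(-17\right) \left(-43\right) - \frac{90270}{-51176}} = \frac{1}{\frac{1}{3 + 2} \left(-17\right) \left(-43\right) - \frac{90270}{-51176}} = \frac{1}{\frac{1}{5} \left(-17\right) \left(-43\right) - - \frac{45135}{25588}} = \frac{1}{\frac{1}{5} \left(-17\right) \left(-43\right) + \frac{45135}{25588}} = \frac{1}{\left(- \frac{17}{5}\right) \left(-43\right) + \frac{45135}{25588}} = \frac{1}{\frac{731}{5} + \frac{45135}{25588}} = \frac{1}{\frac{18930503}{127940}} = \frac{127940}{18930503}$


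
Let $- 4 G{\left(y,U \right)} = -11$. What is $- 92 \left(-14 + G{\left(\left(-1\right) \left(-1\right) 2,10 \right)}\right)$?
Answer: $1035$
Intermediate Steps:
$G{\left(y,U \right)} = \frac{11}{4}$ ($G{\left(y,U \right)} = \left(- \frac{1}{4}\right) \left(-11\right) = \frac{11}{4}$)
$- 92 \left(-14 + G{\left(\left(-1\right) \left(-1\right) 2,10 \right)}\right) = - 92 \left(-14 + \frac{11}{4}\right) = \left(-92\right) \left(- \frac{45}{4}\right) = 1035$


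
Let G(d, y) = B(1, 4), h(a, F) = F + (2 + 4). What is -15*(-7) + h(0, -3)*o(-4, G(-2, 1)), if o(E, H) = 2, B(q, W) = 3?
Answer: 111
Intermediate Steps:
h(a, F) = 6 + F (h(a, F) = F + 6 = 6 + F)
G(d, y) = 3
-15*(-7) + h(0, -3)*o(-4, G(-2, 1)) = -15*(-7) + (6 - 3)*2 = 105 + 3*2 = 105 + 6 = 111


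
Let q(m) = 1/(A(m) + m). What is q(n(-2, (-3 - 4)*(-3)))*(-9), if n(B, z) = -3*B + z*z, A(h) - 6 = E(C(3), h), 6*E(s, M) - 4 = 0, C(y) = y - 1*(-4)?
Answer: -27/1361 ≈ -0.019838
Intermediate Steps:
C(y) = 4 + y (C(y) = y + 4 = 4 + y)
E(s, M) = ⅔ (E(s, M) = ⅔ + (⅙)*0 = ⅔ + 0 = ⅔)
A(h) = 20/3 (A(h) = 6 + ⅔ = 20/3)
n(B, z) = z² - 3*B (n(B, z) = -3*B + z² = z² - 3*B)
q(m) = 1/(20/3 + m)
q(n(-2, (-3 - 4)*(-3)))*(-9) = (3/(20 + 3*(((-3 - 4)*(-3))² - 3*(-2))))*(-9) = (3/(20 + 3*((-7*(-3))² + 6)))*(-9) = (3/(20 + 3*(21² + 6)))*(-9) = (3/(20 + 3*(441 + 6)))*(-9) = (3/(20 + 3*447))*(-9) = (3/(20 + 1341))*(-9) = (3/1361)*(-9) = -27/1361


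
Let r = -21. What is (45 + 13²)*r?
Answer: -4494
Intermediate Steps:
(45 + 13²)*r = (45 + 13²)*(-21) = (45 + 169)*(-21) = 214*(-21) = -4494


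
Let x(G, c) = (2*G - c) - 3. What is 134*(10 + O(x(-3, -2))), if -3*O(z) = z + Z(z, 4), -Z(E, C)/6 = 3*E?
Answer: -11926/3 ≈ -3975.3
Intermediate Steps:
x(G, c) = -3 - c + 2*G (x(G, c) = (-c + 2*G) - 3 = -3 - c + 2*G)
Z(E, C) = -18*E
O(z) = 17*z/3 (O(z) = -(z - 18*z)/3 = -(-17)*z/3 = 17*z/3)
134*(10 + O(x(-3, -2))) = 134*(10 + 17*(-3 - 1*(-2) + 2*(-3))/3) = 134*(10 + 17*(-3 + 2 - 6)/3) = 134*(10 + (17/3)*(-7)) = 134*(10 - 119/3) = 134*(-89/3) = -11926/3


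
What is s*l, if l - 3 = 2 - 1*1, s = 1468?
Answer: 5872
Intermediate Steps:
l = 4 (l = 3 + (2 - 1*1) = 3 + (2 - 1) = 3 + 1 = 4)
s*l = 1468*4 = 5872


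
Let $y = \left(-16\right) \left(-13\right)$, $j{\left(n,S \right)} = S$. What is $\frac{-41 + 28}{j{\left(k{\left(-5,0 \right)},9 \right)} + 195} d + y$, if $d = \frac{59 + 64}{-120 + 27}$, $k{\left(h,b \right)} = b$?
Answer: $\frac{1315925}{6324} \approx 208.08$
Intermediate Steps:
$y = 208$
$d = - \frac{41}{31}$ ($d = \frac{123}{-93} = 123 \left(- \frac{1}{93}\right) = - \frac{41}{31} \approx -1.3226$)
$\frac{-41 + 28}{j{\left(k{\left(-5,0 \right)},9 \right)} + 195} d + y = \frac{-41 + 28}{9 + 195} \left(- \frac{41}{31}\right) + 208 = - \frac{13}{204} \left(- \frac{41}{31}\right) + 208 = \left(-13\right) \frac{1}{204} \left(- \frac{41}{31}\right) + 208 = \left(- \frac{13}{204}\right) \left(- \frac{41}{31}\right) + 208 = \frac{533}{6324} + 208 = \frac{1315925}{6324}$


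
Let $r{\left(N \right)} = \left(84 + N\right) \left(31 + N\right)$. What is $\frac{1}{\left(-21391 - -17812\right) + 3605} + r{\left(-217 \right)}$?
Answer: $\frac{643189}{26} \approx 24738.0$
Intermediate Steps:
$r{\left(N \right)} = \left(31 + N\right) \left(84 + N\right)$
$\frac{1}{\left(-21391 - -17812\right) + 3605} + r{\left(-217 \right)} = \frac{1}{\left(-21391 - -17812\right) + 3605} + \left(2604 + \left(-217\right)^{2} + 115 \left(-217\right)\right) = \frac{1}{\left(-21391 + 17812\right) + 3605} + \left(2604 + 47089 - 24955\right) = \frac{1}{-3579 + 3605} + 24738 = \frac{1}{26} + 24738 = \frac{643189}{26}$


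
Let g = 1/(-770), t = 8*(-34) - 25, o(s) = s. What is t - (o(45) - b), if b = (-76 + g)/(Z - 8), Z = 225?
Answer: -57203301/167090 ≈ -342.35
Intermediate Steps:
t = -297 (t = -272 - 25 = -297)
g = -1/770 ≈ -0.0012987
b = -58521/167090 (b = (-76 - 1/770)/(225 - 8) = -58521/770/217 = -58521/770*1/217 = -58521/167090 ≈ -0.35024)
t - (o(45) - b) = -297 - (45 - 1*(-58521/167090)) = -297 - (45 + 58521/167090) = -297 - 1*7577571/167090 = -297 - 7577571/167090 = -57203301/167090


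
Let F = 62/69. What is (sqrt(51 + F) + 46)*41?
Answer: 1886 + 41*sqrt(247089)/69 ≈ 2181.4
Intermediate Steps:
F = 62/69 (F = 62*(1/69) = 62/69 ≈ 0.89855)
(sqrt(51 + F) + 46)*41 = (sqrt(51 + 62/69) + 46)*41 = (sqrt(3581/69) + 46)*41 = (sqrt(247089)/69 + 46)*41 = (46 + sqrt(247089)/69)*41 = 1886 + 41*sqrt(247089)/69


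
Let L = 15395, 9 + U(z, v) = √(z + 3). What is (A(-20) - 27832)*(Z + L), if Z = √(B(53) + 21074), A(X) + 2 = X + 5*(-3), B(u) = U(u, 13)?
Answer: -429043255 - 27869*√(21065 + 2*√14) ≈ -4.3309e+8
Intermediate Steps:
U(z, v) = -9 + √(3 + z) (U(z, v) = -9 + √(z + 3) = -9 + √(3 + z))
B(u) = -9 + √(3 + u)
A(X) = -17 + X (A(X) = -2 + (X + 5*(-3)) = -2 + (X - 15) = -2 + (-15 + X) = -17 + X)
Z = √(21065 + 2*√14) (Z = √((-9 + √(3 + 53)) + 21074) = √((-9 + √56) + 21074) = √((-9 + 2*√14) + 21074) = √(21065 + 2*√14) ≈ 145.16)
(A(-20) - 27832)*(Z + L) = ((-17 - 20) - 27832)*(√(21065 + 2*√14) + 15395) = (-37 - 27832)*(15395 + √(21065 + 2*√14)) = -27869*(15395 + √(21065 + 2*√14)) = -429043255 - 27869*√(21065 + 2*√14)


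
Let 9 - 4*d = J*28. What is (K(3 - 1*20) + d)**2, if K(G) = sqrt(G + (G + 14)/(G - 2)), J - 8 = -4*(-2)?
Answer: 3656579/304 - 1756*I*sqrt(95)/19 ≈ 12028.0 - 900.81*I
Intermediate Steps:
J = 16 (J = 8 - 4*(-2) = 8 + 8 = 16)
d = -439/4 (d = 9/4 - 4*28 = 9/4 - 1/4*448 = 9/4 - 112 = -439/4 ≈ -109.75)
K(G) = sqrt(G + (14 + G)/(-2 + G))
(K(3 - 1*20) + d)**2 = (sqrt((14 + (3 - 1*20)**2 - (3 - 1*20))/(-2 + (3 - 1*20))) - 439/4)**2 = (sqrt((14 + (3 - 20)**2 - (3 - 20))/(-2 + (3 - 20))) - 439/4)**2 = (sqrt((14 + (-17)**2 - 1*(-17))/(-2 - 17)) - 439/4)**2 = (sqrt((14 + 289 + 17)/(-19)) - 439/4)**2 = (sqrt(-1/19*320) - 439/4)**2 = (sqrt(-320/19) - 439/4)**2 = (8*I*sqrt(95)/19 - 439/4)**2 = (-439/4 + 8*I*sqrt(95)/19)**2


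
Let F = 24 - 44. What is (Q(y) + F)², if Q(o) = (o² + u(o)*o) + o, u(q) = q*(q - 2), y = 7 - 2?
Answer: 7225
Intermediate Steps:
y = 5
u(q) = q*(-2 + q)
F = -20
Q(o) = o + o² + o²*(-2 + o) (Q(o) = (o² + (o*(-2 + o))*o) + o = (o² + o²*(-2 + o)) + o = o + o² + o²*(-2 + o))
(Q(y) + F)² = (5*(1 + 5² - 1*5) - 20)² = (5*(1 + 25 - 5) - 20)² = (5*21 - 20)² = (105 - 20)² = 85² = 7225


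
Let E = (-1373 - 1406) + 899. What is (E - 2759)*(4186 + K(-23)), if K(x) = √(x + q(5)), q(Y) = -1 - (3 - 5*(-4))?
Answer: -19418854 - 4639*I*√47 ≈ -1.9419e+7 - 31803.0*I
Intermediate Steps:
E = -1880 (E = -2779 + 899 = -1880)
q(Y) = -24 (q(Y) = -1 - (3 + 20) = -1 - 1*23 = -1 - 23 = -24)
K(x) = √(-24 + x) (K(x) = √(x - 24) = √(-24 + x))
(E - 2759)*(4186 + K(-23)) = (-1880 - 2759)*(4186 + √(-24 - 23)) = -4639*(4186 + √(-47)) = -4639*(4186 + I*√47) = -19418854 - 4639*I*√47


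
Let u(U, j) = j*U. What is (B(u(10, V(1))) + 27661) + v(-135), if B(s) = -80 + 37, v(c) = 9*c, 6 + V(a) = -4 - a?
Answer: 26403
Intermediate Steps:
V(a) = -10 - a (V(a) = -6 + (-4 - a) = -10 - a)
u(U, j) = U*j
B(s) = -43
(B(u(10, V(1))) + 27661) + v(-135) = (-43 + 27661) + 9*(-135) = 27618 - 1215 = 26403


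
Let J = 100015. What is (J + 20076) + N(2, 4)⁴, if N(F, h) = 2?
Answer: 120107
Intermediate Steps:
(J + 20076) + N(2, 4)⁴ = (100015 + 20076) + 2⁴ = 120091 + 16 = 120107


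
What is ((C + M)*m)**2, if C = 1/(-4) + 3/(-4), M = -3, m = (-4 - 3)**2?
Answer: 38416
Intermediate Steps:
m = 49 (m = (-7)**2 = 49)
C = -1 (C = 1*(-1/4) + 3*(-1/4) = -1/4 - 3/4 = -1)
((C + M)*m)**2 = ((-1 - 3)*49)**2 = (-4*49)**2 = (-196)**2 = 38416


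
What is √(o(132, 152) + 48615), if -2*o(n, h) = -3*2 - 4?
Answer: 2*√12155 ≈ 220.50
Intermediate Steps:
o(n, h) = 5 (o(n, h) = -(-3*2 - 4)/2 = -(-6 - 4)/2 = -½*(-10) = 5)
√(o(132, 152) + 48615) = √(5 + 48615) = √48620 = 2*√12155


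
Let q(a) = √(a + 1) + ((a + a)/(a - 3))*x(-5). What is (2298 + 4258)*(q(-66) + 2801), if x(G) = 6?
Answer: 424087972/23 + 6556*I*√65 ≈ 1.8439e+7 + 52856.0*I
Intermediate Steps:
q(a) = √(1 + a) + 12*a/(-3 + a) (q(a) = √(a + 1) + ((a + a)/(a - 3))*6 = √(1 + a) + ((2*a)/(-3 + a))*6 = √(1 + a) + (2*a/(-3 + a))*6 = √(1 + a) + 12*a/(-3 + a))
(2298 + 4258)*(q(-66) + 2801) = (2298 + 4258)*((-3*√(1 - 66) + 12*(-66) - 66*√(1 - 66))/(-3 - 66) + 2801) = 6556*((-3*I*√65 - 792 - 66*I*√65)/(-69) + 2801) = 6556*(-(-3*I*√65 - 792 - 66*I*√65)/69 + 2801) = 6556*(-(-792 - 69*I*√65)/69 + 2801) = 6556*((264/23 + I*√65) + 2801) = 6556*(64687/23 + I*√65) = 424087972/23 + 6556*I*√65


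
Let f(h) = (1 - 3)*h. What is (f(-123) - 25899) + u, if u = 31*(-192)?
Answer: -31605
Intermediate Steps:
u = -5952
f(h) = -2*h
(f(-123) - 25899) + u = (-2*(-123) - 25899) - 5952 = (246 - 25899) - 5952 = -25653 - 5952 = -31605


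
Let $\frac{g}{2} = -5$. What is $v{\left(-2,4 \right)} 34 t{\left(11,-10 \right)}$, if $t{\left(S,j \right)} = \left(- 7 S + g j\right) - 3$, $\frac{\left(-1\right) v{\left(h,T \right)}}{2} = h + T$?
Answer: $-2720$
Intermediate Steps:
$g = -10$ ($g = 2 \left(-5\right) = -10$)
$v{\left(h,T \right)} = - 2 T - 2 h$ ($v{\left(h,T \right)} = - 2 \left(h + T\right) = - 2 \left(T + h\right) = - 2 T - 2 h$)
$t{\left(S,j \right)} = -3 - 10 j - 7 S$ ($t{\left(S,j \right)} = \left(- 7 S - 10 j\right) - 3 = \left(- 10 j - 7 S\right) - 3 = -3 - 10 j - 7 S$)
$v{\left(-2,4 \right)} 34 t{\left(11,-10 \right)} = \left(\left(-2\right) 4 - -4\right) 34 \left(-3 - -100 - 77\right) = \left(-8 + 4\right) 34 \left(-3 + 100 - 77\right) = \left(-4\right) 34 \cdot 20 = \left(-136\right) 20 = -2720$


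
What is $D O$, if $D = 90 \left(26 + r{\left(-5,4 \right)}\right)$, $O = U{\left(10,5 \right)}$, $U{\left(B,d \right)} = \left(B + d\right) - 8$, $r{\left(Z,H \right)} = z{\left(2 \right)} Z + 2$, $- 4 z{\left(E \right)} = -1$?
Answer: $\frac{33705}{2} \approx 16853.0$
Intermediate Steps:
$z{\left(E \right)} = \frac{1}{4}$ ($z{\left(E \right)} = \left(- \frac{1}{4}\right) \left(-1\right) = \frac{1}{4}$)
$r{\left(Z,H \right)} = 2 + \frac{Z}{4}$ ($r{\left(Z,H \right)} = \frac{Z}{4} + 2 = 2 + \frac{Z}{4}$)
$U{\left(B,d \right)} = -8 + B + d$
$O = 7$ ($O = -8 + 10 + 5 = 7$)
$D = \frac{4815}{2}$ ($D = 90 \left(26 + \left(2 + \frac{1}{4} \left(-5\right)\right)\right) = 90 \left(26 + \left(2 - \frac{5}{4}\right)\right) = 90 \left(26 + \frac{3}{4}\right) = 90 \cdot \frac{107}{4} = \frac{4815}{2} \approx 2407.5$)
$D O = \frac{4815}{2} \cdot 7 = \frac{33705}{2}$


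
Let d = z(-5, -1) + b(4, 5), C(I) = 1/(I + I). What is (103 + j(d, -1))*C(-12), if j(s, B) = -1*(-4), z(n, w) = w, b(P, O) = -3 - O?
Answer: -107/24 ≈ -4.4583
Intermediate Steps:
C(I) = 1/(2*I)
d = -9 (d = -1 + (-3 - 1*5) = -1 + (-3 - 5) = -1 - 8 = -9)
j(s, B) = 4
(103 + j(d, -1))*C(-12) = (103 + 4)*((½)/(-12)) = 107*((½)*(-1/12)) = 107*(-1/24) = -107/24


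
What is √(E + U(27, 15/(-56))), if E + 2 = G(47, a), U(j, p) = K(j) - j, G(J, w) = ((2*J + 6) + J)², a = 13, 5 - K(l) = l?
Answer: √21558 ≈ 146.83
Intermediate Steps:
K(l) = 5 - l
G(J, w) = (6 + 3*J)² (G(J, w) = ((6 + 2*J) + J)² = (6 + 3*J)²)
U(j, p) = 5 - 2*j (U(j, p) = (5 - j) - j = 5 - 2*j)
E = 21607 (E = -2 + 9*(2 + 47)² = -2 + 9*49² = -2 + 9*2401 = -2 + 21609 = 21607)
√(E + U(27, 15/(-56))) = √(21607 + (5 - 2*27)) = √(21607 + (5 - 54)) = √(21607 - 49) = √21558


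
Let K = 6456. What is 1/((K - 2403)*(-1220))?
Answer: -1/4944660 ≈ -2.0224e-7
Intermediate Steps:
1/((K - 2403)*(-1220)) = 1/((6456 - 2403)*(-1220)) = -1/1220/4053 = (1/4053)*(-1/1220) = -1/4944660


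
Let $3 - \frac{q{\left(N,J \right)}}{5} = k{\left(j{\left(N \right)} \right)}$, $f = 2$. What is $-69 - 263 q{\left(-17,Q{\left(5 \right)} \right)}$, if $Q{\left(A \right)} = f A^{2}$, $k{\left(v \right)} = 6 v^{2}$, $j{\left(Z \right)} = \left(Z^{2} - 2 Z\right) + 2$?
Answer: $833377236$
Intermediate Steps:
$j{\left(Z \right)} = 2 + Z^{2} - 2 Z$
$Q{\left(A \right)} = 2 A^{2}$
$q{\left(N,J \right)} = 15 - 30 \left(2 + N^{2} - 2 N\right)^{2}$ ($q{\left(N,J \right)} = 15 - 5 \cdot 6 \left(2 + N^{2} - 2 N\right)^{2} = 15 - 30 \left(2 + N^{2} - 2 N\right)^{2}$)
$-69 - 263 q{\left(-17,Q{\left(5 \right)} \right)} = -69 - 263 \left(15 - 30 \left(2 + \left(-17\right)^{2} - -34\right)^{2}\right) = -69 - 263 \left(15 - 30 \left(2 + 289 + 34\right)^{2}\right) = -69 - 263 \left(15 - 30 \cdot 325^{2}\right) = -69 - 263 \left(15 - 3168750\right) = -69 - -833377305 = -69 + 833377305 = 833377236$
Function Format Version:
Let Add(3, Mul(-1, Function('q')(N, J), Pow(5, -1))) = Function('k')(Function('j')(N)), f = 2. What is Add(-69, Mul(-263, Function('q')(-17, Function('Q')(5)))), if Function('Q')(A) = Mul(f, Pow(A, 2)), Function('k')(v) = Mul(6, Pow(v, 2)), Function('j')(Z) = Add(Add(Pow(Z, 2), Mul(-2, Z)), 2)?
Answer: 833377236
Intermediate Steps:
Function('j')(Z) = Add(2, Pow(Z, 2), Mul(-2, Z))
Function('Q')(A) = Mul(2, Pow(A, 2))
Function('q')(N, J) = Add(15, Mul(-30, Pow(Add(2, Pow(N, 2), Mul(-2, N)), 2))) (Function('q')(N, J) = Add(15, Mul(-5, Mul(6, Pow(Add(2, Pow(N, 2), Mul(-2, N)), 2)))) = Add(15, Mul(-30, Pow(Add(2, Pow(N, 2), Mul(-2, N)), 2))))
Add(-69, Mul(-263, Function('q')(-17, Function('Q')(5)))) = Add(-69, Mul(-263, Add(15, Mul(-30, Pow(Add(2, Pow(-17, 2), Mul(-2, -17)), 2))))) = Add(-69, Mul(-263, Add(15, Mul(-30, Pow(Add(2, 289, 34), 2))))) = Add(-69, Mul(-263, Add(15, Mul(-30, Pow(325, 2))))) = Add(-69, Mul(-263, Add(15, Mul(-30, 105625)))) = Add(-69, Mul(-263, Add(15, -3168750))) = Add(-69, Mul(-263, -3168735)) = Add(-69, 833377305) = 833377236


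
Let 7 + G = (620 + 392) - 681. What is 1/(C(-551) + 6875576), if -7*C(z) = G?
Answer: 7/48128708 ≈ 1.4544e-7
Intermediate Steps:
G = 324 (G = -7 + ((620 + 392) - 681) = -7 + (1012 - 681) = -7 + 331 = 324)
C(z) = -324/7 (C(z) = -1/7*324 = -324/7)
1/(C(-551) + 6875576) = 1/(-324/7 + 6875576) = 1/(48128708/7) = 7/48128708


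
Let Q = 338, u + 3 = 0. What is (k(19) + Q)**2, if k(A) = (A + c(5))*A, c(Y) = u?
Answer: 412164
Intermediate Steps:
u = -3 (u = -3 + 0 = -3)
c(Y) = -3
k(A) = A*(-3 + A) (k(A) = (A - 3)*A = (-3 + A)*A = A*(-3 + A))
(k(19) + Q)**2 = (19*(-3 + 19) + 338)**2 = (19*16 + 338)**2 = (304 + 338)**2 = 642**2 = 412164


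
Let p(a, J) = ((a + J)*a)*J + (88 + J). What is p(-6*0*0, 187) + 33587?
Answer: 33862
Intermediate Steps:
p(a, J) = 88 + J + J*a*(J + a) (p(a, J) = ((J + a)*a)*J + (88 + J) = (a*(J + a))*J + (88 + J) = J*a*(J + a) + (88 + J) = 88 + J + J*a*(J + a))
p(-6*0*0, 187) + 33587 = (88 + 187 + 187*(-6*0*0)² + (-6*0*0)*187²) + 33587 = (88 + 187 + 187*(0*0)² + (0*0)*34969) + 33587 = (88 + 187 + 187*0² + 0*34969) + 33587 = (88 + 187 + 187*0 + 0) + 33587 = (88 + 187 + 0 + 0) + 33587 = 275 + 33587 = 33862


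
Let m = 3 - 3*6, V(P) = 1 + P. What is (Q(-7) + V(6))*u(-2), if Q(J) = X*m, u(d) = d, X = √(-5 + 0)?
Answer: -14 + 30*I*√5 ≈ -14.0 + 67.082*I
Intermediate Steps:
X = I*√5 (X = √(-5) = I*√5 ≈ 2.2361*I)
m = -15 (m = 3 - 18 = -15)
Q(J) = -15*I*√5 (Q(J) = (I*√5)*(-15) = -15*I*√5)
(Q(-7) + V(6))*u(-2) = (-15*I*√5 + (1 + 6))*(-2) = (-15*I*√5 + 7)*(-2) = (7 - 15*I*√5)*(-2) = -14 + 30*I*√5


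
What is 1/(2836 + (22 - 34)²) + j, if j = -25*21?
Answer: -1564499/2980 ≈ -525.00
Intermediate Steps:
j = -525
1/(2836 + (22 - 34)²) + j = 1/(2836 + (22 - 34)²) - 525 = 1/(2836 + (-12)²) - 525 = 1/(2836 + 144) - 525 = 1/2980 - 525 = -1564499/2980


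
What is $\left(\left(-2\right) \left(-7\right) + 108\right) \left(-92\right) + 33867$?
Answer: $22643$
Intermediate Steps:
$\left(\left(-2\right) \left(-7\right) + 108\right) \left(-92\right) + 33867 = \left(14 + 108\right) \left(-92\right) + 33867 = 122 \left(-92\right) + 33867 = -11224 + 33867 = 22643$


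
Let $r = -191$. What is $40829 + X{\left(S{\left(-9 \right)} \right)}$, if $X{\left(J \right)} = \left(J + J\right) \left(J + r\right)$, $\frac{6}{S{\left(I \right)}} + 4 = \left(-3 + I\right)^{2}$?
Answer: $\frac{99990949}{2450} \approx 40813.0$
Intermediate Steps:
$S{\left(I \right)} = \frac{6}{-4 + \left(-3 + I\right)^{2}}$
$X{\left(J \right)} = 2 J \left(-191 + J\right)$ ($X{\left(J \right)} = \left(J + J\right) \left(J - 191\right) = 2 J \left(-191 + J\right)$)
$40829 + X{\left(S{\left(-9 \right)} \right)} = 40829 + 2 \frac{6}{-4 + \left(-3 - 9\right)^{2}} \left(-191 + \frac{6}{-4 + \left(-3 - 9\right)^{2}}\right) = 40829 + 2 \frac{6}{-4 + \left(-12\right)^{2}} \left(-191 + \frac{6}{-4 + \left(-12\right)^{2}}\right) = 40829 + 2 \frac{6}{-4 + 144} \left(-191 + \frac{6}{-4 + 144}\right) = 40829 + 2 \cdot \frac{6}{140} \left(-191 + \frac{6}{140}\right) = 40829 + 2 \cdot 6 \cdot \frac{1}{140} \left(-191 + 6 \cdot \frac{1}{140}\right) = 40829 + 2 \cdot \frac{3}{70} \left(-191 + \frac{3}{70}\right) = 40829 + 2 \cdot \frac{3}{70} \left(- \frac{13367}{70}\right) = 40829 - \frac{40101}{2450} = \frac{99990949}{2450}$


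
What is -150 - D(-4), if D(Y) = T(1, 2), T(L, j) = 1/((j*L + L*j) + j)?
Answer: -901/6 ≈ -150.17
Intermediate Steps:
T(L, j) = 1/(j + 2*L*j) (T(L, j) = 1/((L*j + L*j) + j) = 1/(2*L*j + j) = 1/(j + 2*L*j))
D(Y) = ⅙ (D(Y) = 1/(2*(1 + 2*1)) = 1/(2*(1 + 2)) = (½)/3 = (½)*(⅓) = ⅙)
-150 - D(-4) = -150 - 1*⅙ = -150 - ⅙ = -901/6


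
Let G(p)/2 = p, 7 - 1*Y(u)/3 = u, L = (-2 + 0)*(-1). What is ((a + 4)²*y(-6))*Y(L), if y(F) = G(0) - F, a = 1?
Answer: 2250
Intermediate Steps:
L = 2 (L = -2*(-1) = 2)
Y(u) = 21 - 3*u
G(p) = 2*p
y(F) = -F (y(F) = 2*0 - F = 0 - F = -F)
((a + 4)²*y(-6))*Y(L) = ((1 + 4)²*(-1*(-6)))*(21 - 3*2) = (5²*6)*(21 - 6) = (25*6)*15 = 150*15 = 2250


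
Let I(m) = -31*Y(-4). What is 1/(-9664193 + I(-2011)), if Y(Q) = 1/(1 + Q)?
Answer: -3/28992548 ≈ -1.0347e-7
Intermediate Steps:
I(m) = 31/3 (I(m) = -31/(1 - 4) = -31/(-3) = -31*(-⅓) = 31/3)
1/(-9664193 + I(-2011)) = 1/(-9664193 + 31/3) = 1/(-28992548/3) = -3/28992548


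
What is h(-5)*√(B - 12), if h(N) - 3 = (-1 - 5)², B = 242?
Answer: 39*√230 ≈ 591.46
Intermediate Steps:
h(N) = 39 (h(N) = 3 + (-1 - 5)² = 3 + (-6)² = 3 + 36 = 39)
h(-5)*√(B - 12) = 39*√(242 - 12) = 39*√230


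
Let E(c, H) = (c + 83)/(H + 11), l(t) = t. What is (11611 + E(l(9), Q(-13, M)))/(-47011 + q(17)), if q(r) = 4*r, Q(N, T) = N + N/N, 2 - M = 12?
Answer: -11519/46943 ≈ -0.24538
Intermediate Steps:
M = -10 (M = 2 - 1*12 = 2 - 12 = -10)
Q(N, T) = 1 + N (Q(N, T) = N + 1 = 1 + N)
E(c, H) = (83 + c)/(11 + H)
(11611 + E(l(9), Q(-13, M)))/(-47011 + q(17)) = (11611 + (83 + 9)/(11 + (1 - 13)))/(-47011 + 4*17) = (11611 + 92/(11 - 12))/(-47011 + 68) = (11611 + 92/(-1))/(-46943) = (11611 - 1*92)*(-1/46943) = (11611 - 92)*(-1/46943) = 11519*(-1/46943) = -11519/46943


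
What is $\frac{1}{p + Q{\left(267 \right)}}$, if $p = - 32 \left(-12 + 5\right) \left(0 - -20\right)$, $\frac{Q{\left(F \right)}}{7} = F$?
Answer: $\frac{1}{6349} \approx 0.00015751$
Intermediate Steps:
$Q{\left(F \right)} = 7 F$
$p = 4480$ ($p = \left(-32\right) \left(-7\right) \left(0 + 20\right) = 224 \cdot 20 = 4480$)
$\frac{1}{p + Q{\left(267 \right)}} = \frac{1}{4480 + 7 \cdot 267} = \frac{1}{4480 + 1869} = \frac{1}{6349}$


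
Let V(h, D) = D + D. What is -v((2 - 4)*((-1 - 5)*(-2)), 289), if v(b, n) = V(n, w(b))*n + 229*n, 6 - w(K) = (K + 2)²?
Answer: 210103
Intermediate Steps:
w(K) = 6 - (2 + K)² (w(K) = 6 - (K + 2)² = 6 - (2 + K)²)
V(h, D) = 2*D
v(b, n) = 229*n + n*(12 - 2*(2 + b)²) (v(b, n) = (2*(6 - (2 + b)²))*n + 229*n = (12 - 2*(2 + b)²)*n + 229*n = n*(12 - 2*(2 + b)²) + 229*n = 229*n + n*(12 - 2*(2 + b)²))
-v((2 - 4)*((-1 - 5)*(-2)), 289) = -(-1)*289*(-241 + 2*(2 + (2 - 4)*((-1 - 5)*(-2)))²) = -(-1)*289*(-241 + 2*(2 - (-12)*(-2))²) = -(-1)*289*(-241 + 2*(2 - 2*12)²) = -(-1)*289*(-241 + 2*(2 - 24)²) = -(-1)*289*(-241 + 2*(-22)²) = -(-1)*289*(-241 + 2*484) = -(-1)*289*(-241 + 968) = -(-1)*289*727 = -1*(-210103) = 210103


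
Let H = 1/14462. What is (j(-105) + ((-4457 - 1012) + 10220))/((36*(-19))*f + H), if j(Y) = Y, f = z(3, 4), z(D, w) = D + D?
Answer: -67190452/59352047 ≈ -1.1321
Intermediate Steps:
z(D, w) = 2*D
f = 6 (f = 2*3 = 6)
H = 1/14462 ≈ 6.9147e-5
(j(-105) + ((-4457 - 1012) + 10220))/((36*(-19))*f + H) = (-105 + ((-4457 - 1012) + 10220))/((36*(-19))*6 + 1/14462) = (-105 + (-5469 + 10220))/(-684*6 + 1/14462) = (-105 + 4751)/(-4104 + 1/14462) = 4646/(-59352047/14462) = 4646*(-14462/59352047) = -67190452/59352047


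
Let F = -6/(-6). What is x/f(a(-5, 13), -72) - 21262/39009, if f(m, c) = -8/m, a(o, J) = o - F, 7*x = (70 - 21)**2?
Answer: 40055213/156036 ≈ 256.71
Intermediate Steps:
x = 343 (x = (70 - 21)**2/7 = (1/7)*49**2 = (1/7)*2401 = 343)
F = 1 (F = -6*(-1/6) = 1)
a(o, J) = -1 + o (a(o, J) = o - 1*1 = o - 1 = -1 + o)
x/f(a(-5, 13), -72) - 21262/39009 = 343/((-8/(-1 - 5))) - 21262/39009 = 343/((-8/(-6))) - 21262*1/39009 = 343/((-8*(-1/6))) - 21262/39009 = 343/(4/3) - 21262/39009 = 343*(3/4) - 21262/39009 = 1029/4 - 21262/39009 = 40055213/156036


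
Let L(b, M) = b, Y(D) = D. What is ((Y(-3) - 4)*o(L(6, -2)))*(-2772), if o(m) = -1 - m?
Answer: -135828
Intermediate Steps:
((Y(-3) - 4)*o(L(6, -2)))*(-2772) = ((-3 - 4)*(-1 - 1*6))*(-2772) = -7*(-1 - 6)*(-2772) = -7*(-7)*(-2772) = 49*(-2772) = -135828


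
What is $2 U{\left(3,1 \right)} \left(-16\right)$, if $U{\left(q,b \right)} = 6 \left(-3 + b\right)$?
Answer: $384$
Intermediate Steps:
$U{\left(q,b \right)} = -18 + 6 b$
$2 U{\left(3,1 \right)} \left(-16\right) = 2 \left(-18 + 6 \cdot 1\right) \left(-16\right) = 2 \left(-18 + 6\right) \left(-16\right) = 2 \left(-12\right) \left(-16\right) = \left(-24\right) \left(-16\right) = 384$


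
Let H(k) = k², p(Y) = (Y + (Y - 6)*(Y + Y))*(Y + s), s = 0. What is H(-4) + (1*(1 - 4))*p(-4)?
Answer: 928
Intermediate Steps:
p(Y) = Y*(Y + 2*Y*(-6 + Y)) (p(Y) = (Y + (Y - 6)*(Y + Y))*(Y + 0) = (Y + (-6 + Y)*(2*Y))*Y = (Y + 2*Y*(-6 + Y))*Y = Y*(Y + 2*Y*(-6 + Y)))
H(-4) + (1*(1 - 4))*p(-4) = (-4)² + (1*(1 - 4))*((-4)²*(-11 + 2*(-4))) = 16 + (1*(-3))*(16*(-11 - 8)) = 16 - 48*(-19) = 16 - 3*(-304) = 16 + 912 = 928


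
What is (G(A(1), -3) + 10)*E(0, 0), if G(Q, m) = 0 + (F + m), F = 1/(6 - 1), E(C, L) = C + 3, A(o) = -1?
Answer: 108/5 ≈ 21.600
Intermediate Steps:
E(C, L) = 3 + C
F = ⅕ (F = 1/5 = ⅕ ≈ 0.20000)
G(Q, m) = ⅕ + m (G(Q, m) = 0 + (⅕ + m) = ⅕ + m)
(G(A(1), -3) + 10)*E(0, 0) = ((⅕ - 3) + 10)*(3 + 0) = (-14/5 + 10)*3 = (36/5)*3 = 108/5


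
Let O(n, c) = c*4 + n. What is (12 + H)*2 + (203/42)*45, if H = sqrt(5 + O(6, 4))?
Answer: 483/2 + 6*sqrt(3) ≈ 251.89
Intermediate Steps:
O(n, c) = n + 4*c (O(n, c) = 4*c + n = n + 4*c)
H = 3*sqrt(3) (H = sqrt(5 + (6 + 4*4)) = sqrt(5 + (6 + 16)) = sqrt(5 + 22) = sqrt(27) = 3*sqrt(3) ≈ 5.1962)
(12 + H)*2 + (203/42)*45 = (12 + 3*sqrt(3))*2 + (203/42)*45 = (24 + 6*sqrt(3)) + (203*(1/42))*45 = (24 + 6*sqrt(3)) + (29/6)*45 = (24 + 6*sqrt(3)) + 435/2 = 483/2 + 6*sqrt(3)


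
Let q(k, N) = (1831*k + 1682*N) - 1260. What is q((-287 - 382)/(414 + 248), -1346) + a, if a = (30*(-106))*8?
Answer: -1517649803/662 ≈ -2.2925e+6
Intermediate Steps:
q(k, N) = -1260 + 1682*N + 1831*k (q(k, N) = (1682*N + 1831*k) - 1260 = -1260 + 1682*N + 1831*k)
a = -25440 (a = -3180*8 = -25440)
q((-287 - 382)/(414 + 248), -1346) + a = (-1260 + 1682*(-1346) + 1831*((-287 - 382)/(414 + 248))) - 25440 = (-1260 - 2263972 + 1831*(-669/662)) - 25440 = (-1260 - 2263972 - 1224939/662) - 25440 = -1500808523/662 - 25440 = -1517649803/662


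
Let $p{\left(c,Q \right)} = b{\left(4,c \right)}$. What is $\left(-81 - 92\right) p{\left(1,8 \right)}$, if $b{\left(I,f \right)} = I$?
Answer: $-692$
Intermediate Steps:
$p{\left(c,Q \right)} = 4$
$\left(-81 - 92\right) p{\left(1,8 \right)} = \left(-81 - 92\right) 4 = \left(-173\right) 4 = -692$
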